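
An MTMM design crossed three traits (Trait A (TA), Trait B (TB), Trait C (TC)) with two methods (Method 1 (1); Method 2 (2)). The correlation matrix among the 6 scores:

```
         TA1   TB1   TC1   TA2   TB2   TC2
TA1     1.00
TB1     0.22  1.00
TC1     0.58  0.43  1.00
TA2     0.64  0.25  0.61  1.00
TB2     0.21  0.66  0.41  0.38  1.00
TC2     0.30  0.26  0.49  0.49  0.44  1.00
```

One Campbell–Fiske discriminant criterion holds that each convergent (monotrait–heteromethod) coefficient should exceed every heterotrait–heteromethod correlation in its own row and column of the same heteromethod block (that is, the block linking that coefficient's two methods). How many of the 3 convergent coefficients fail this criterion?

Convergent coefficients and their comparison sets:
TA (methods 1·2): 0.64 vs {0.21, 0.25, 0.30, 0.61} → pass.
TB (methods 1·2): 0.66 vs {0.25, 0.21, 0.26, 0.41} → pass.
TC (methods 1·2): 0.49 vs {0.61, 0.30, 0.41, 0.26} → fail.
1 of 3 fail.

1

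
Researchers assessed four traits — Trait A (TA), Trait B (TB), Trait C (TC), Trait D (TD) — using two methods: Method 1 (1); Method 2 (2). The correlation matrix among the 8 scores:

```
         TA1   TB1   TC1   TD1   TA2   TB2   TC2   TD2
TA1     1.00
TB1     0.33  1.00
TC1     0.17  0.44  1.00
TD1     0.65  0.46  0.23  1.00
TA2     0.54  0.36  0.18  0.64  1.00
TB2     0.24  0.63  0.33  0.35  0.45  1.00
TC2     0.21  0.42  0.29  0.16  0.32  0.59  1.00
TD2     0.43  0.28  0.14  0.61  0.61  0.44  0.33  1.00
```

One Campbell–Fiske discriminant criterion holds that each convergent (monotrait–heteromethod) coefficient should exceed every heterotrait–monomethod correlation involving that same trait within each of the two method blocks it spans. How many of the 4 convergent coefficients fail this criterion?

3

Checking each validity diagonal entry against its comparison values:
TA (methods 1·2): 0.54 vs {0.33, 0.45, 0.17, 0.32, 0.65, 0.61} → fail.
TB (methods 1·2): 0.63 vs {0.33, 0.45, 0.44, 0.59, 0.46, 0.44} → pass.
TC (methods 1·2): 0.29 vs {0.17, 0.32, 0.44, 0.59, 0.23, 0.33} → fail.
TD (methods 1·2): 0.61 vs {0.65, 0.61, 0.46, 0.44, 0.23, 0.33} → fail.
3 of 4 fail.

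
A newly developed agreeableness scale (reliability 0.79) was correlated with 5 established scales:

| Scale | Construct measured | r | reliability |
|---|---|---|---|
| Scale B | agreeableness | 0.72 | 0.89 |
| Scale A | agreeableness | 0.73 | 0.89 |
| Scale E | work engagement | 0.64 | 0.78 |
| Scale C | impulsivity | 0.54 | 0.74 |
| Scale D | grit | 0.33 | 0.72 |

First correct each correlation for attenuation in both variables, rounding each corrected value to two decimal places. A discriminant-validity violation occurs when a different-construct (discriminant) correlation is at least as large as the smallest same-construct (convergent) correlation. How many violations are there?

Disattenuated r (r / √(r_scale · r_new)):
  Scale B (conv): 0.72 / √(0.89·0.79) = 0.86
  Scale A (conv): 0.73 / √(0.89·0.79) = 0.87
  Scale E (disc): 0.64 / √(0.78·0.79) = 0.82
  Scale C (disc): 0.54 / √(0.74·0.79) = 0.71
  Scale D (disc): 0.33 / √(0.72·0.79) = 0.44
Smallest convergent = 0.86. Discriminant values: 0.82, 0.71, 0.44; count ≥ 0.86 → 0.

0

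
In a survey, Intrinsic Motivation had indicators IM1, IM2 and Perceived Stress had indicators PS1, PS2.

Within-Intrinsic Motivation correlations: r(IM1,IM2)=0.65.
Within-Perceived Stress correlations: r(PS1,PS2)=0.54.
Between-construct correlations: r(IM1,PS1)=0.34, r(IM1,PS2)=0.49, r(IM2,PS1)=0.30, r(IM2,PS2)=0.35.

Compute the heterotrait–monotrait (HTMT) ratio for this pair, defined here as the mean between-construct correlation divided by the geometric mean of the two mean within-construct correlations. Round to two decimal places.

0.62

Mean heterotrait r = 1.48/4 = 0.3700.
Mean within-IM = 0.65/1 = 0.6500; mean within-PS = 0.54/1 = 0.5400.
Geometric mean = √(0.6500 × 0.5400) = 0.5925.
HTMT = 0.3700 / 0.5925 = 0.62.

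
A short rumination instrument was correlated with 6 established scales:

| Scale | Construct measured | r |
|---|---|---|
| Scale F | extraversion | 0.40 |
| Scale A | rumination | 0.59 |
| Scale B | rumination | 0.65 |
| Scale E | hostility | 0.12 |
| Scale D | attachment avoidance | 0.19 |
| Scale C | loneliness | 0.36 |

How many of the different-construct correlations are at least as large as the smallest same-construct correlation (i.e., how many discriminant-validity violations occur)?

0

Convergent (same construct = rumination): Scale A, Scale B.
Smallest convergent = 0.59. Discriminant values: 0.40, 0.12, 0.19, 0.36; count ≥ 0.59 → 0.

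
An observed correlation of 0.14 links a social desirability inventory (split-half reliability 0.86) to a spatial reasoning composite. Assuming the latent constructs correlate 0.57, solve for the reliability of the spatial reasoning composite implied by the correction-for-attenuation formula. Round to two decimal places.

r_true = r_obs / √(r_xx · r_yy) ⇒ 0.57 = 0.14 / √(0.86 · r_yy).
√(0.86 · r_yy) = 0.14 / 0.57 = 0.2456; 0.86 · r_yy = 0.0603; r_yy = 0.0603 / 0.86 ≈ 0.07.

0.07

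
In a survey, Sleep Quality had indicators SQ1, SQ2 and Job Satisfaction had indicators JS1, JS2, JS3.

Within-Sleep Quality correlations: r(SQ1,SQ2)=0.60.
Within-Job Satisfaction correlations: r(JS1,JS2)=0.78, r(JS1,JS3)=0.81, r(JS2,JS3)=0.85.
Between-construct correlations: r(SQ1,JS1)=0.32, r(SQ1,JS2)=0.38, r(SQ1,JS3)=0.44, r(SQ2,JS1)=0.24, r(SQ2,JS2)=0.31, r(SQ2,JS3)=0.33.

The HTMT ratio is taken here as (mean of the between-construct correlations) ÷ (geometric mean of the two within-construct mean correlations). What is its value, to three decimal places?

Mean between = 2.02/6 = 0.3367.
Mean within-SQ = 0.60/1 = 0.6000; mean within-JS = 2.44/3 = 0.8133.
Geometric mean = √(0.6000 × 0.8133) = 0.6986.
HTMT = 0.3367 / 0.6986 = 0.482.

0.482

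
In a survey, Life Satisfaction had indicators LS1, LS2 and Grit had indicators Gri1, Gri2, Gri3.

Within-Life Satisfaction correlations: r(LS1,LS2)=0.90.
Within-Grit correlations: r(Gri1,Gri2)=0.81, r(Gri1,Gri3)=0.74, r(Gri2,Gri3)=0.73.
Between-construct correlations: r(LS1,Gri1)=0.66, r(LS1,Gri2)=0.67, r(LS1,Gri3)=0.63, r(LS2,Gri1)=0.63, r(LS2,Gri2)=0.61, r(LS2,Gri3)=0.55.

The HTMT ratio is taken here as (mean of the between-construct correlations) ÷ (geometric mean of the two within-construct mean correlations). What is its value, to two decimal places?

Between-construct mean = 3.75/6 = 0.6250.
Mean within-LS = 0.90/1 = 0.9000; mean within-Gri = 2.28/3 = 0.7600.
Geometric mean = √(0.9000 × 0.7600) = 0.8270.
HTMT = 0.6250 / 0.8270 = 0.76.

0.76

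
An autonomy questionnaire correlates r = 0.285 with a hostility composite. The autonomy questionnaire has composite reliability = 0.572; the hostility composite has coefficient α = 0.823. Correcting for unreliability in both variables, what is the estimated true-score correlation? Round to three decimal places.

r_true = r_obs / √(r_xx · r_yy) = 0.285 / √(0.572 × 0.823) = 0.285 / √0.470756 = 0.285 / 0.6861 ≈ 0.415.

0.415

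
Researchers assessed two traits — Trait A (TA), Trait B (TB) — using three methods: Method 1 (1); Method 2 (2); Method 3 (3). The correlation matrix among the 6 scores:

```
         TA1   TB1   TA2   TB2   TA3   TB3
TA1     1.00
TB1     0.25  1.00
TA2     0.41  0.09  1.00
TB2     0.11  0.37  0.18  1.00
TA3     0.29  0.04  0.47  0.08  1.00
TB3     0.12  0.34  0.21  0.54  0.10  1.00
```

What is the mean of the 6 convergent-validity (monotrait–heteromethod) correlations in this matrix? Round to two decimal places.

0.40

Convergent values: 0.41, 0.29, 0.47, 0.37, 0.34, 0.54; mean = 2.42/6 = 0.40.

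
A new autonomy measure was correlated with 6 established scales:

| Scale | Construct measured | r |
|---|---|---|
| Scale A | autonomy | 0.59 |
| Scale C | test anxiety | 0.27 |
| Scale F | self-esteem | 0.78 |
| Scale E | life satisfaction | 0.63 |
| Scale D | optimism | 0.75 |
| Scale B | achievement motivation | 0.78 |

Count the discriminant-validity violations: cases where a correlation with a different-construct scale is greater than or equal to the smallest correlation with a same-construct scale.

Convergent (same construct = autonomy): Scale A.
Smallest convergent = 0.59. Discriminant values: 0.27, 0.78, 0.63, 0.75, 0.78; count ≥ 0.59 → 4.

4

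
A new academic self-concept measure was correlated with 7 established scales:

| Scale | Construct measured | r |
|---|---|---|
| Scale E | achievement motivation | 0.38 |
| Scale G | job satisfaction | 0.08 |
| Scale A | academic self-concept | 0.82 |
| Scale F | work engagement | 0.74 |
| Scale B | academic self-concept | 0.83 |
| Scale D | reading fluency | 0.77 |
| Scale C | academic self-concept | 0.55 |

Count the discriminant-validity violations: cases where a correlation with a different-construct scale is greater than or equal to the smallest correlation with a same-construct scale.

Convergent (same construct = academic self-concept): Scale A, Scale B, Scale C.
Smallest convergent = 0.55. Discriminant values: 0.38, 0.08, 0.74, 0.77; count ≥ 0.55 → 2.

2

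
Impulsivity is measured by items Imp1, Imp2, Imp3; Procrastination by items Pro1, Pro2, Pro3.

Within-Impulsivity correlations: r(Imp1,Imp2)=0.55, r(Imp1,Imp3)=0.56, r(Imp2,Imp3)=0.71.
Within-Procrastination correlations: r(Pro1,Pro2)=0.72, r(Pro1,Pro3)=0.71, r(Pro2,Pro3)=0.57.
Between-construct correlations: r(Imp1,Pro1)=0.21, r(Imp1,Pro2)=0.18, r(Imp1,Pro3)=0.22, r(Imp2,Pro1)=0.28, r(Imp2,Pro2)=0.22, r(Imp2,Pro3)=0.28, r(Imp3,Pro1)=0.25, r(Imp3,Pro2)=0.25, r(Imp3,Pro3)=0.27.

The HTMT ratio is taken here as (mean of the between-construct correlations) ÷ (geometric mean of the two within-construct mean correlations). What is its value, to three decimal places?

0.377

Mean between = 2.16/9 = 0.2400.
Mean within-Imp = 1.82/3 = 0.6067; mean within-Pro = 2.00/3 = 0.6667.
Geometric mean = √(0.6067 × 0.6667) = 0.6360.
HTMT = 0.2400 / 0.6360 = 0.377.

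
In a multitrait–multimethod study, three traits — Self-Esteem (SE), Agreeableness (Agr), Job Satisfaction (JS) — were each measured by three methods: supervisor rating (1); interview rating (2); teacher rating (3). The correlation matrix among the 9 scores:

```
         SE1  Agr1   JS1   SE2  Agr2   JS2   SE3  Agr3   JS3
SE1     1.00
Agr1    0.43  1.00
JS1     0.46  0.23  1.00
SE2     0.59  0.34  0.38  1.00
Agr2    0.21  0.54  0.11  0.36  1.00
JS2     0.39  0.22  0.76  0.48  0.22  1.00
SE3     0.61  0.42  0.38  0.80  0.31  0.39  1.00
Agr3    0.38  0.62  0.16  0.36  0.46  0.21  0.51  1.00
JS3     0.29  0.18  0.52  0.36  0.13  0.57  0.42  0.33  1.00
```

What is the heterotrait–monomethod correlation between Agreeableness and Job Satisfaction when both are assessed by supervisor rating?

Different traits, same method: r(Agr1, JS1) = 0.23.

0.23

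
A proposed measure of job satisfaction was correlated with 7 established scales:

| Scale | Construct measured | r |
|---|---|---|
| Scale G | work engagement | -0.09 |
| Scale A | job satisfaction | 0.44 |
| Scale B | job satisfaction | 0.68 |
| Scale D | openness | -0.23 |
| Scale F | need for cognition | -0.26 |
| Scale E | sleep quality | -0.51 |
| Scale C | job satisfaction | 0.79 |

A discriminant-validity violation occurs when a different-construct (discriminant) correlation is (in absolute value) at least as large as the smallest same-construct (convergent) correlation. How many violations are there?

1

Convergent (same construct = job satisfaction): Scale A, Scale B, Scale C.
Smallest convergent = 0.44. Discriminant |r|: 0.09, 0.23, 0.26, 0.51; count ≥ 0.44 → 1.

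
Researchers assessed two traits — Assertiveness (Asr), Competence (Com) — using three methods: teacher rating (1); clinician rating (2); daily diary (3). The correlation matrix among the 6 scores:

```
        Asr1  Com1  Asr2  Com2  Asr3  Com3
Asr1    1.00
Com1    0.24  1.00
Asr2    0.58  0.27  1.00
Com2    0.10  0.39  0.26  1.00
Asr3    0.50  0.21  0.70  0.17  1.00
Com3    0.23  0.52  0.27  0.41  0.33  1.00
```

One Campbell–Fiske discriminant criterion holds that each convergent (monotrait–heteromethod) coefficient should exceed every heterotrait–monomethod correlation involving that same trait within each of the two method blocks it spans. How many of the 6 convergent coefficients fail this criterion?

Checking each validity diagonal entry against its comparison values:
Asr (methods 1·2): 0.58 vs {0.24, 0.26} → pass.
Asr (methods 1·3): 0.50 vs {0.24, 0.33} → pass.
Asr (methods 2·3): 0.70 vs {0.26, 0.33} → pass.
Com (methods 1·2): 0.39 vs {0.24, 0.26} → pass.
Com (methods 1·3): 0.52 vs {0.24, 0.33} → pass.
Com (methods 2·3): 0.41 vs {0.26, 0.33} → pass.
0 of 6 fail.

0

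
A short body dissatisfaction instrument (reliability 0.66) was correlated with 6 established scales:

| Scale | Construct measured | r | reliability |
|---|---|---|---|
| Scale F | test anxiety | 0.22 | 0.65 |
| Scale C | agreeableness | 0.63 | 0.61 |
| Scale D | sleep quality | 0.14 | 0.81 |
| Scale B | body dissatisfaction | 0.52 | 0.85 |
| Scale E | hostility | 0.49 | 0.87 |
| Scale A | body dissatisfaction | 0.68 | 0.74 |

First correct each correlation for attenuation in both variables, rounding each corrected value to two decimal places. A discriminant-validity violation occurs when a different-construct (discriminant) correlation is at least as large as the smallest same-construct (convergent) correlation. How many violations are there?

1

Disattenuated r (r / √(r_scale · r_new)):
  Scale F (disc): 0.22 / √(0.65·0.66) = 0.34
  Scale C (disc): 0.63 / √(0.61·0.66) = 0.99
  Scale D (disc): 0.14 / √(0.81·0.66) = 0.19
  Scale B (conv): 0.52 / √(0.85·0.66) = 0.69
  Scale E (disc): 0.49 / √(0.87·0.66) = 0.65
  Scale A (conv): 0.68 / √(0.74·0.66) = 0.97
Smallest convergent = 0.69. Discriminant values: 0.34, 0.99, 0.19, 0.65; count ≥ 0.69 → 1.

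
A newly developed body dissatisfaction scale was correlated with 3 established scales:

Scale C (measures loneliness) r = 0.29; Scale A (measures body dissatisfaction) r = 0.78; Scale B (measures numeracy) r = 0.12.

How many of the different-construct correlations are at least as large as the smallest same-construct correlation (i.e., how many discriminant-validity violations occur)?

Convergent (same construct = body dissatisfaction): Scale A.
Smallest convergent = 0.78. Discriminant values: 0.29, 0.12; count ≥ 0.78 → 0.

0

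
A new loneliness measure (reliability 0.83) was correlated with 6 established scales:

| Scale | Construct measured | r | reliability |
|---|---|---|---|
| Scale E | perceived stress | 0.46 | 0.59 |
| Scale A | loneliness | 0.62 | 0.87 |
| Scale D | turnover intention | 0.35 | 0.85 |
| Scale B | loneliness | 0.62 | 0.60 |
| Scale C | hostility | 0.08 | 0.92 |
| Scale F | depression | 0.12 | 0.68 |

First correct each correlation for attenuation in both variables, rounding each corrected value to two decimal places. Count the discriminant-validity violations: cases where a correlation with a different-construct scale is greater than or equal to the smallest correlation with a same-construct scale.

Disattenuated r (r / √(r_scale · r_new)):
  Scale E (disc): 0.46 / √(0.59·0.83) = 0.66
  Scale A (conv): 0.62 / √(0.87·0.83) = 0.73
  Scale D (disc): 0.35 / √(0.85·0.83) = 0.42
  Scale B (conv): 0.62 / √(0.60·0.83) = 0.88
  Scale C (disc): 0.08 / √(0.92·0.83) = 0.09
  Scale F (disc): 0.12 / √(0.68·0.83) = 0.16
Smallest convergent = 0.73. Discriminant values: 0.66, 0.42, 0.09, 0.16; count ≥ 0.73 → 0.

0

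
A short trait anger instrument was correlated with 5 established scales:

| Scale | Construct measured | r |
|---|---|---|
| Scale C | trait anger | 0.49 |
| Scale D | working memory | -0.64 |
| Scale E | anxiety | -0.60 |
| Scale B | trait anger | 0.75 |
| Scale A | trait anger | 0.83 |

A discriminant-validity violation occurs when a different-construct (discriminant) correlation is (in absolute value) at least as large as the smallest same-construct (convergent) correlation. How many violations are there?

2

Convergent (same construct = trait anger): Scale C, Scale B, Scale A.
Smallest convergent = 0.49. Discriminant |r|: 0.64, 0.60; count ≥ 0.49 → 2.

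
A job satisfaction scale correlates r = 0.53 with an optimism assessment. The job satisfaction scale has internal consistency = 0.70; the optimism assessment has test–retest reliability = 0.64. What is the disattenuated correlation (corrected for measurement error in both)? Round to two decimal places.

r_true = r_obs / √(r_xx · r_yy) = 0.53 / √(0.70 × 0.64) = 0.53 / √0.4480 = 0.53 / 0.6693 ≈ 0.79.

0.79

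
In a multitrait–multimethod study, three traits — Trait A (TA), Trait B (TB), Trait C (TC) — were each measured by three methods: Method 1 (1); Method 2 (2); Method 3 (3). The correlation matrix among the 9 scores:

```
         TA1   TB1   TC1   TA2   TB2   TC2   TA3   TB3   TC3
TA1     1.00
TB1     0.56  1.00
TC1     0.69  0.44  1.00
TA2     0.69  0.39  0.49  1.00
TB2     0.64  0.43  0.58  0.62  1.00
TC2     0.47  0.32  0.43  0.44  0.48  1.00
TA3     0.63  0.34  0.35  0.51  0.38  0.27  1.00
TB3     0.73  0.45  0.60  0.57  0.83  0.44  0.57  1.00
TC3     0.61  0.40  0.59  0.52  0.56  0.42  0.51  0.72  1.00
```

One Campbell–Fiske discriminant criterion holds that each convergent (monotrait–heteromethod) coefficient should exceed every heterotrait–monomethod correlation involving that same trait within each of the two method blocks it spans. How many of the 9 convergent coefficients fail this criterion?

8

Each convergent coefficient versus the relevant comparison correlations:
TA (methods 1·2): 0.69 vs {0.56, 0.62, 0.69, 0.44} → fail.
TA (methods 1·3): 0.63 vs {0.56, 0.57, 0.69, 0.51} → fail.
TA (methods 2·3): 0.51 vs {0.62, 0.57, 0.44, 0.51} → fail.
TB (methods 1·2): 0.43 vs {0.56, 0.62, 0.44, 0.48} → fail.
TB (methods 1·3): 0.45 vs {0.56, 0.57, 0.44, 0.72} → fail.
TB (methods 2·3): 0.83 vs {0.62, 0.57, 0.48, 0.72} → pass.
TC (methods 1·2): 0.43 vs {0.69, 0.44, 0.44, 0.48} → fail.
TC (methods 1·3): 0.59 vs {0.69, 0.51, 0.44, 0.72} → fail.
TC (methods 2·3): 0.42 vs {0.44, 0.51, 0.48, 0.72} → fail.
8 of 9 fail.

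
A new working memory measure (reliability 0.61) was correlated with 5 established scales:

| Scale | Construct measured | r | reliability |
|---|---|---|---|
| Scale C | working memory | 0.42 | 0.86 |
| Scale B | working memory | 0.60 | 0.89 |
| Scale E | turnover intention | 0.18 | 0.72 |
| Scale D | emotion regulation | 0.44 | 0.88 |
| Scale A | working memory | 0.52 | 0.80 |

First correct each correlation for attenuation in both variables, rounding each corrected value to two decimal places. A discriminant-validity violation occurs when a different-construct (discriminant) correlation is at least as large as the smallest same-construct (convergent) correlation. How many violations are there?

Disattenuated r (r / √(r_scale · r_new)):
  Scale C (conv): 0.42 / √(0.86·0.61) = 0.58
  Scale B (conv): 0.60 / √(0.89·0.61) = 0.81
  Scale E (disc): 0.18 / √(0.72·0.61) = 0.27
  Scale D (disc): 0.44 / √(0.88·0.61) = 0.60
  Scale A (conv): 0.52 / √(0.80·0.61) = 0.74
Smallest convergent = 0.58. Discriminant values: 0.27, 0.60; count ≥ 0.58 → 1.

1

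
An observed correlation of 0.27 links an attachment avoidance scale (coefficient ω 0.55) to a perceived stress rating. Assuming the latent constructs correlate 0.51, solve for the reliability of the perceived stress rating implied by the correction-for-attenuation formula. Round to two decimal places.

0.51

r_true = r_obs / √(r_xx · r_yy) ⇒ 0.51 = 0.27 / √(0.55 · r_yy).
√(0.55 · r_yy) = 0.27 / 0.51 = 0.5294; 0.55 · r_yy = 0.2803; r_yy = 0.2803 / 0.55 ≈ 0.51.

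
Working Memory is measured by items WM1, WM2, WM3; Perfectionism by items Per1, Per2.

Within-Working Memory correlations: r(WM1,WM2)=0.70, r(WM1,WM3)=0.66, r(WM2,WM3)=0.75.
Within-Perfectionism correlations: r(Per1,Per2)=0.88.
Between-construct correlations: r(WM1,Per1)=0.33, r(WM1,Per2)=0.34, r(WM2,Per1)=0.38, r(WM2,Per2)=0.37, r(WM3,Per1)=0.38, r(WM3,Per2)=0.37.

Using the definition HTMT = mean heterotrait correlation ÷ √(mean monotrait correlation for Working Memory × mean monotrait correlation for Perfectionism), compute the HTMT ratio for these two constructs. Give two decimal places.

Mean between = 2.17/6 = 0.3617.
Mean within-WM = 2.11/3 = 0.7033; mean within-Per = 0.88/1 = 0.8800.
Geometric mean = √(0.7033 × 0.8800) = 0.7867.
HTMT = 0.3617 / 0.7867 = 0.46.

0.46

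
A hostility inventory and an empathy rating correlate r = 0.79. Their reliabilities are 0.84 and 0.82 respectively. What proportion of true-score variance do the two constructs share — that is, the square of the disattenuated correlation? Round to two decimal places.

Disattenuated r = 0.79 / √(0.84 × 0.82) = 0.79 / 0.8299 = 0.9519.
Shared true-score variance = 0.9519² = 0.9061 ≈ 0.91.

0.91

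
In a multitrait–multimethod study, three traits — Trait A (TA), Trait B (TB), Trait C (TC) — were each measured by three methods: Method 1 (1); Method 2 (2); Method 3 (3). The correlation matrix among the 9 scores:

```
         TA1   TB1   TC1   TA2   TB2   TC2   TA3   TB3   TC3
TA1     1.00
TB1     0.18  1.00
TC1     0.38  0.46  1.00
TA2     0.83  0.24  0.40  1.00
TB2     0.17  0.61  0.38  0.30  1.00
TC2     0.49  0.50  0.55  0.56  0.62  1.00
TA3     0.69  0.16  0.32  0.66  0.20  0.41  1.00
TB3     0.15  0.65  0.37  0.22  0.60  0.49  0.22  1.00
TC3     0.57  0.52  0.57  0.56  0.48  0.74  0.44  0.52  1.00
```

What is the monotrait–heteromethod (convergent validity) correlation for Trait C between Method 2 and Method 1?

Same trait (TC), different methods: r(TC2, TC1) = 0.55.

0.55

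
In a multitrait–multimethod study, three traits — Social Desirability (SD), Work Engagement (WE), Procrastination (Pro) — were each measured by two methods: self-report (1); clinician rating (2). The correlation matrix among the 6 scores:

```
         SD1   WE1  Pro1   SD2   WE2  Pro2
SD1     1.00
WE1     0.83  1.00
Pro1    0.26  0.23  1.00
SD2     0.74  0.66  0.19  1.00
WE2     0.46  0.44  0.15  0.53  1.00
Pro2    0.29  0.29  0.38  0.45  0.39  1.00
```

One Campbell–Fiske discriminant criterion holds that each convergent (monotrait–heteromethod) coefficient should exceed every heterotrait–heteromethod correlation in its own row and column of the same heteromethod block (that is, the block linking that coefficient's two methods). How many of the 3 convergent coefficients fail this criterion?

Convergent coefficients and their comparison sets:
SD (methods 1·2): 0.74 vs {0.46, 0.66, 0.29, 0.19} → pass.
WE (methods 1·2): 0.44 vs {0.66, 0.46, 0.29, 0.15} → fail.
Pro (methods 1·2): 0.38 vs {0.19, 0.29, 0.15, 0.29} → pass.
1 of 3 fail.

1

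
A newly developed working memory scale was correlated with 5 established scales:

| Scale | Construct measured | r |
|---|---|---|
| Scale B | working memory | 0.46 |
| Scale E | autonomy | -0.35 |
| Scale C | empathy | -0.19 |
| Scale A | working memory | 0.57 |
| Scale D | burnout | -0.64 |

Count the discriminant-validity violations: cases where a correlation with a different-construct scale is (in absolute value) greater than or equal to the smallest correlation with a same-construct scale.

1

Convergent (same construct = working memory): Scale B, Scale A.
Smallest convergent = 0.46. Discriminant |r|: 0.35, 0.19, 0.64; count ≥ 0.46 → 1.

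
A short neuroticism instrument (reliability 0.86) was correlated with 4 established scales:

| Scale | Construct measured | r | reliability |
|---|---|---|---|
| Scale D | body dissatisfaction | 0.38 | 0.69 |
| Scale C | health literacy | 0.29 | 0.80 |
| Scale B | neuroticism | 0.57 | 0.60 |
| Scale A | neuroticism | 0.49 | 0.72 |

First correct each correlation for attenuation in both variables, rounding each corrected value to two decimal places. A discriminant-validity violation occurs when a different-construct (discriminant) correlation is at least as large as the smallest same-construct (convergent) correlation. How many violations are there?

0

Disattenuated r (r / √(r_scale · r_new)):
  Scale D (disc): 0.38 / √(0.69·0.86) = 0.49
  Scale C (disc): 0.29 / √(0.80·0.86) = 0.35
  Scale B (conv): 0.57 / √(0.60·0.86) = 0.79
  Scale A (conv): 0.49 / √(0.72·0.86) = 0.62
Smallest convergent = 0.62. Discriminant values: 0.49, 0.35; count ≥ 0.62 → 0.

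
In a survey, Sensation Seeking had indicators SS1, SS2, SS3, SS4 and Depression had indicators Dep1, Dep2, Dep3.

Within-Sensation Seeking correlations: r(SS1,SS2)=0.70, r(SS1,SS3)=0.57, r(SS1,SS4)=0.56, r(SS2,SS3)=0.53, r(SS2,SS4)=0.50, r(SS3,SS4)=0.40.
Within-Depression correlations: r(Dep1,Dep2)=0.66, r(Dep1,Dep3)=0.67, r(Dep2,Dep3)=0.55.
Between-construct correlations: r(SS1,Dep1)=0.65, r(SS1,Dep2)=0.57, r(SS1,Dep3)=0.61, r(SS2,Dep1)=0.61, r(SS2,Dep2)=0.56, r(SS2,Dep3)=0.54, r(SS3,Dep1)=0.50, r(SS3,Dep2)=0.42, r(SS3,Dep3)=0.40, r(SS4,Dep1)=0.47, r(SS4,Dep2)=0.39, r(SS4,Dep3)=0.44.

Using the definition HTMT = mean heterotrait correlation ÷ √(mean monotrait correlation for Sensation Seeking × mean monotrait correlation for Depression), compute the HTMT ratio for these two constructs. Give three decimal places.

0.880

Between-construct mean = 6.16/12 = 0.5133.
Mean within-SS = 3.26/6 = 0.5433; mean within-Dep = 1.88/3 = 0.6267.
Geometric mean = √(0.5433 × 0.6267) = 0.5835.
HTMT = 0.5133 / 0.5835 = 0.880.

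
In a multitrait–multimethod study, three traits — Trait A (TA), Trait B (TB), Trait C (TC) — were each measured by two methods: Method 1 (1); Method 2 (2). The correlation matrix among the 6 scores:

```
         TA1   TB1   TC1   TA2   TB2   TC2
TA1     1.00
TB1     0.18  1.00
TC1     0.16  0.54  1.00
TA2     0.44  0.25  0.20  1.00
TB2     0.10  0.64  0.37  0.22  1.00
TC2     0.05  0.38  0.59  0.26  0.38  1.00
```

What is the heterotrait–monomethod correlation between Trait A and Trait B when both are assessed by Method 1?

Different traits, same method: r(TA1, TB1) = 0.18.

0.18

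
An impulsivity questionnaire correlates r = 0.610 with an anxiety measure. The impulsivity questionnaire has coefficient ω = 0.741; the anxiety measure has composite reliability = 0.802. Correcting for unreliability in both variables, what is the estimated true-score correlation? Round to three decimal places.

0.791

r_true = r_obs / √(r_xx · r_yy) = 0.610 / √(0.741 × 0.802) = 0.610 / √0.594282 = 0.610 / 0.7709 ≈ 0.791.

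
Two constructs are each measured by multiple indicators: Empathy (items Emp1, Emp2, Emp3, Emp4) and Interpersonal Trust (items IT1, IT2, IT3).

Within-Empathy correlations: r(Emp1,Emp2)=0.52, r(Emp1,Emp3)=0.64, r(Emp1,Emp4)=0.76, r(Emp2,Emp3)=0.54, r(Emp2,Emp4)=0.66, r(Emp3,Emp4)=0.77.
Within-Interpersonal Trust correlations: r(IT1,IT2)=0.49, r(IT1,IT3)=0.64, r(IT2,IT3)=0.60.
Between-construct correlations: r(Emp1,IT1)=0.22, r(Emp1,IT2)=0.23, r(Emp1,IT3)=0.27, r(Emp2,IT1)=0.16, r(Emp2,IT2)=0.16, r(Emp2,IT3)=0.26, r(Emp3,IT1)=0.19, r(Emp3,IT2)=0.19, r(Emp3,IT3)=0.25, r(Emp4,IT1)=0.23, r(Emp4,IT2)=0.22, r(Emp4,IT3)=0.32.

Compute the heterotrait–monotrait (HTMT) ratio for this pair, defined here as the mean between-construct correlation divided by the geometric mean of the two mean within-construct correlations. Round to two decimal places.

Between-construct mean = 2.70/12 = 0.2250.
Mean within-Emp = 3.89/6 = 0.6483; mean within-IT = 1.73/3 = 0.5767.
Geometric mean = √(0.6483 × 0.5767) = 0.6115.
HTMT = 0.2250 / 0.6115 = 0.37.

0.37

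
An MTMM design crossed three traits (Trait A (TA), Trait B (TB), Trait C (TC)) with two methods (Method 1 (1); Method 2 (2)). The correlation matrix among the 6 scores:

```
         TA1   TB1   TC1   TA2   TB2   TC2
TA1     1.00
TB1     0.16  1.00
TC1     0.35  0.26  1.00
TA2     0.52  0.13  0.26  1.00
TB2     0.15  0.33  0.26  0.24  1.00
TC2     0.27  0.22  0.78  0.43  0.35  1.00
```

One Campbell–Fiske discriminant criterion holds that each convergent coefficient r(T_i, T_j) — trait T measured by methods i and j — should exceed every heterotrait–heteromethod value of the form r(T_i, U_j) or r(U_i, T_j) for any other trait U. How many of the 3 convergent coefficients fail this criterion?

Convergent coefficients and their comparison sets:
TA (methods 1·2): 0.52 vs {0.15, 0.13, 0.27, 0.26} → pass.
TB (methods 1·2): 0.33 vs {0.13, 0.15, 0.22, 0.26} → pass.
TC (methods 1·2): 0.78 vs {0.26, 0.27, 0.26, 0.22} → pass.
0 of 3 fail.

0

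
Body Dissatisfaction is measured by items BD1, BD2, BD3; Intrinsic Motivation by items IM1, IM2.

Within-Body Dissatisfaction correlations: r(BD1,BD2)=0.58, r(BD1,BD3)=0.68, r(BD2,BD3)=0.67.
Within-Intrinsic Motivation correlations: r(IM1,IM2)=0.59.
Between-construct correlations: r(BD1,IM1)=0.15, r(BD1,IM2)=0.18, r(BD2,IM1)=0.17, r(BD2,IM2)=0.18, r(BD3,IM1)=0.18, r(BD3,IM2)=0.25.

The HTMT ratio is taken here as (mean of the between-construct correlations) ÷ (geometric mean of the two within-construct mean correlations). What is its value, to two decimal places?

0.30

Mean between = 1.11/6 = 0.1850.
Mean within-BD = 1.93/3 = 0.6433; mean within-IM = 0.59/1 = 0.5900.
Geometric mean = √(0.6433 × 0.5900) = 0.6161.
HTMT = 0.1850 / 0.6161 = 0.30.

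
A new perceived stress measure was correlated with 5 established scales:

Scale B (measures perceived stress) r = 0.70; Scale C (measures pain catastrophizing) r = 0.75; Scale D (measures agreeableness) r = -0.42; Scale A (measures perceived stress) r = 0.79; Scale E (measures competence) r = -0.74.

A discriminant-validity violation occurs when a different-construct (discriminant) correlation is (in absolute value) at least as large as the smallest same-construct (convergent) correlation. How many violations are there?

Convergent (same construct = perceived stress): Scale B, Scale A.
Smallest convergent = 0.70. Discriminant |r|: 0.75, 0.42, 0.74; count ≥ 0.70 → 2.

2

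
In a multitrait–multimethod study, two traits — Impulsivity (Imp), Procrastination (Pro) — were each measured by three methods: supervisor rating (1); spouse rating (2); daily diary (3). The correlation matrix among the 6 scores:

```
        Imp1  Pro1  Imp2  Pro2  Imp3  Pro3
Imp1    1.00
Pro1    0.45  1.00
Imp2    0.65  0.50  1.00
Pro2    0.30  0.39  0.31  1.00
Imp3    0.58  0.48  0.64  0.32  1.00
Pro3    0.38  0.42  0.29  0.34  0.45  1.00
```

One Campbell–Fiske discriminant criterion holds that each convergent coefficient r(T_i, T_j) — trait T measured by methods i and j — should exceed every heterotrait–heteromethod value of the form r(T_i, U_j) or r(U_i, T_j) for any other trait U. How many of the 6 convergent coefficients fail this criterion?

Checking each validity diagonal entry against its comparison values:
Imp (methods 1·2): 0.65 vs {0.30, 0.50} → pass.
Imp (methods 1·3): 0.58 vs {0.38, 0.48} → pass.
Imp (methods 2·3): 0.64 vs {0.29, 0.32} → pass.
Pro (methods 1·2): 0.39 vs {0.50, 0.30} → fail.
Pro (methods 1·3): 0.42 vs {0.48, 0.38} → fail.
Pro (methods 2·3): 0.34 vs {0.32, 0.29} → pass.
2 of 6 fail.

2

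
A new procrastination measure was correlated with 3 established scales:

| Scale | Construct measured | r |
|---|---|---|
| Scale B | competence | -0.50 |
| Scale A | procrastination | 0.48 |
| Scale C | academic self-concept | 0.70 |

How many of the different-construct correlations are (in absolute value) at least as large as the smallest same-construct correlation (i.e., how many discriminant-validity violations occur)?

Convergent (same construct = procrastination): Scale A.
Smallest convergent = 0.48. Discriminant |r|: 0.50, 0.70; count ≥ 0.48 → 2.

2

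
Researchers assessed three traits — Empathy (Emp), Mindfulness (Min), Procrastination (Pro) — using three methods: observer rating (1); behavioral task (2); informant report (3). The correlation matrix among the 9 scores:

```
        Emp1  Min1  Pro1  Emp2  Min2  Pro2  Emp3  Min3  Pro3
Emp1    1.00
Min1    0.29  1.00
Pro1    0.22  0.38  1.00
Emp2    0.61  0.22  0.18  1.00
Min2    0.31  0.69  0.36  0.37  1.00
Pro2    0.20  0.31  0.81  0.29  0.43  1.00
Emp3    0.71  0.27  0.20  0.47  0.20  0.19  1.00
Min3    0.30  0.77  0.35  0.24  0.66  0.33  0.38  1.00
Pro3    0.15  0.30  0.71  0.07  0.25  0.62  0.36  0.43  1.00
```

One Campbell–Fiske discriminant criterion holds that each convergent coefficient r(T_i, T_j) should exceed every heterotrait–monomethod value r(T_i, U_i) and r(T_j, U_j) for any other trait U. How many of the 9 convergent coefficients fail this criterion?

Checking each validity diagonal entry against its comparison values:
Emp (methods 1·2): 0.61 vs {0.29, 0.37, 0.22, 0.29} → pass.
Emp (methods 1·3): 0.71 vs {0.29, 0.38, 0.22, 0.36} → pass.
Emp (methods 2·3): 0.47 vs {0.37, 0.38, 0.29, 0.36} → pass.
Min (methods 1·2): 0.69 vs {0.29, 0.37, 0.38, 0.43} → pass.
Min (methods 1·3): 0.77 vs {0.29, 0.38, 0.38, 0.43} → pass.
Min (methods 2·3): 0.66 vs {0.37, 0.38, 0.43, 0.43} → pass.
Pro (methods 1·2): 0.81 vs {0.22, 0.29, 0.38, 0.43} → pass.
Pro (methods 1·3): 0.71 vs {0.22, 0.36, 0.38, 0.43} → pass.
Pro (methods 2·3): 0.62 vs {0.29, 0.36, 0.43, 0.43} → pass.
0 of 9 fail.

0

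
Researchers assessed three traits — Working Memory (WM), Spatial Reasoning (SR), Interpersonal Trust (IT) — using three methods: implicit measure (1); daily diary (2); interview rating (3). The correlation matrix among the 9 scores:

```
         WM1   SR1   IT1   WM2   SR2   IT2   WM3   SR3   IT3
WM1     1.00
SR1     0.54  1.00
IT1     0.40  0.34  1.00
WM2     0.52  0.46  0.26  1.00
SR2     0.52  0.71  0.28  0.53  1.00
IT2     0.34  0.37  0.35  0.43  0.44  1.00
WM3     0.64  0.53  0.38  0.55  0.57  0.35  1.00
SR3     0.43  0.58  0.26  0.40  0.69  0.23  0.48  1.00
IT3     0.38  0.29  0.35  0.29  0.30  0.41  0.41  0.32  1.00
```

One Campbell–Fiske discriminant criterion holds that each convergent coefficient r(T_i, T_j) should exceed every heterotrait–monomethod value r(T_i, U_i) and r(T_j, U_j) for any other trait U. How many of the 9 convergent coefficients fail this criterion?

Each convergent coefficient versus the relevant comparison correlations:
WM (methods 1·2): 0.52 vs {0.54, 0.53, 0.40, 0.43} → fail.
WM (methods 1·3): 0.64 vs {0.54, 0.48, 0.40, 0.41} → pass.
WM (methods 2·3): 0.55 vs {0.53, 0.48, 0.43, 0.41} → pass.
SR (methods 1·2): 0.71 vs {0.54, 0.53, 0.34, 0.44} → pass.
SR (methods 1·3): 0.58 vs {0.54, 0.48, 0.34, 0.32} → pass.
SR (methods 2·3): 0.69 vs {0.53, 0.48, 0.44, 0.32} → pass.
IT (methods 1·2): 0.35 vs {0.40, 0.43, 0.34, 0.44} → fail.
IT (methods 1·3): 0.35 vs {0.40, 0.41, 0.34, 0.32} → fail.
IT (methods 2·3): 0.41 vs {0.43, 0.41, 0.44, 0.32} → fail.
4 of 9 fail.

4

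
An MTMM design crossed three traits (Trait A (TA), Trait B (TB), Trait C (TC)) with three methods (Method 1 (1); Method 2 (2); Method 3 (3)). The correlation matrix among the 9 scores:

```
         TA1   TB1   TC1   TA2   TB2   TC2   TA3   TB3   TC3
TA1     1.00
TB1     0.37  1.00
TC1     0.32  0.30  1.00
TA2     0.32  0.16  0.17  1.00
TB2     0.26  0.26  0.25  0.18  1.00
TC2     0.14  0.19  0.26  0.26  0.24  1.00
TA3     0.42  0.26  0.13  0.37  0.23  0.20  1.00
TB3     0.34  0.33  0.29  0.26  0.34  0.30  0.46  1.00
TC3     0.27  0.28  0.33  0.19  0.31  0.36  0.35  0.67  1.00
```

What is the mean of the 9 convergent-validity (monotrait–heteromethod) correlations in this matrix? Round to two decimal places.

0.33

Convergent values: 0.32, 0.42, 0.37, 0.26, 0.33, 0.34, 0.26, 0.33, 0.36; mean = 2.99/9 = 0.33.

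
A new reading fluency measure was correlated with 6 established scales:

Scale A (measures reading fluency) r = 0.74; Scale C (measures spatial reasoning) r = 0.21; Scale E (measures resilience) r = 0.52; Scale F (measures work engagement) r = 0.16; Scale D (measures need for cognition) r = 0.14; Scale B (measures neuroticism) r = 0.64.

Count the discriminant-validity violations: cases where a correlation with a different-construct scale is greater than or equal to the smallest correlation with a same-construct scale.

Convergent (same construct = reading fluency): Scale A.
Smallest convergent = 0.74. Discriminant values: 0.21, 0.52, 0.16, 0.14, 0.64; count ≥ 0.74 → 0.

0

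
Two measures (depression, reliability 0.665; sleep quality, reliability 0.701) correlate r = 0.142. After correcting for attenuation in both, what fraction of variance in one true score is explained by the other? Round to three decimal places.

Disattenuated r = 0.142 / √(0.665 × 0.701) = 0.142 / 0.6828 = 0.2080.
Shared true-score variance = 0.2080² = 0.0433 ≈ 0.043.

0.043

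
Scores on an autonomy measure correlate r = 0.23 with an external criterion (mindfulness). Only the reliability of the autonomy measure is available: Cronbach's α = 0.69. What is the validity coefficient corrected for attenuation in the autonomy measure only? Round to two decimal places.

0.28

Single correction: r_c = r_obs / √r_xx = 0.23 / √0.69 = 0.23 / 0.8307 ≈ 0.28.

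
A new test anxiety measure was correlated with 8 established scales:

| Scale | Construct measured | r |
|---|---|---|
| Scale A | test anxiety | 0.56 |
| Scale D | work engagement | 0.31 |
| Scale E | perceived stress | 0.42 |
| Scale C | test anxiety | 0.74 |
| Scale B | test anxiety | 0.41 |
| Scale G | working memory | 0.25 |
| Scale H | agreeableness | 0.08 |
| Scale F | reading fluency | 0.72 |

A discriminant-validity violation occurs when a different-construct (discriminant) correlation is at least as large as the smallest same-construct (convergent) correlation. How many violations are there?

2

Convergent (same construct = test anxiety): Scale A, Scale C, Scale B.
Smallest convergent = 0.41. Discriminant values: 0.31, 0.42, 0.25, 0.08, 0.72; count ≥ 0.41 → 2.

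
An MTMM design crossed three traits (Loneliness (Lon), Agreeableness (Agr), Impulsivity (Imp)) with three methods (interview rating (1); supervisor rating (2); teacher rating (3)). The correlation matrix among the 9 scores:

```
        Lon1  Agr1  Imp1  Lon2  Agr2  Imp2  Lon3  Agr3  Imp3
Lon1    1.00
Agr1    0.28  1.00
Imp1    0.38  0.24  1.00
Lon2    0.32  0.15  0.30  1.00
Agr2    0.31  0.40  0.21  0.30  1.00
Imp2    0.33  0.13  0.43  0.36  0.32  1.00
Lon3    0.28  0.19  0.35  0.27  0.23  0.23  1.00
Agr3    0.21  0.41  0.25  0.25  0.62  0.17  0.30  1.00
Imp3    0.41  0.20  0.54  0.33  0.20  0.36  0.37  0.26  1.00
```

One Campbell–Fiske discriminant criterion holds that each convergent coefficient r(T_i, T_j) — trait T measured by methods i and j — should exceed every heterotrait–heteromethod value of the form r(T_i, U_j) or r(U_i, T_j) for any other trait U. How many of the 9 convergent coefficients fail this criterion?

Each convergent coefficient versus the relevant comparison correlations:
Lon (methods 1·2): 0.32 vs {0.31, 0.15, 0.33, 0.30} → fail.
Lon (methods 1·3): 0.28 vs {0.21, 0.19, 0.41, 0.35} → fail.
Lon (methods 2·3): 0.27 vs {0.25, 0.23, 0.33, 0.23} → fail.
Agr (methods 1·2): 0.40 vs {0.15, 0.31, 0.13, 0.21} → pass.
Agr (methods 1·3): 0.41 vs {0.19, 0.21, 0.20, 0.25} → pass.
Agr (methods 2·3): 0.62 vs {0.23, 0.25, 0.20, 0.17} → pass.
Imp (methods 1·2): 0.43 vs {0.30, 0.33, 0.21, 0.13} → pass.
Imp (methods 1·3): 0.54 vs {0.35, 0.41, 0.25, 0.20} → pass.
Imp (methods 2·3): 0.36 vs {0.23, 0.33, 0.17, 0.20} → pass.
3 of 9 fail.

3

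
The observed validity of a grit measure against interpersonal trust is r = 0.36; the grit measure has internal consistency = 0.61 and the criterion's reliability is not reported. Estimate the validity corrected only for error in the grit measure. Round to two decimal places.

Single correction: r_c = r_obs / √r_xx = 0.36 / √0.61 = 0.36 / 0.7810 ≈ 0.46.

0.46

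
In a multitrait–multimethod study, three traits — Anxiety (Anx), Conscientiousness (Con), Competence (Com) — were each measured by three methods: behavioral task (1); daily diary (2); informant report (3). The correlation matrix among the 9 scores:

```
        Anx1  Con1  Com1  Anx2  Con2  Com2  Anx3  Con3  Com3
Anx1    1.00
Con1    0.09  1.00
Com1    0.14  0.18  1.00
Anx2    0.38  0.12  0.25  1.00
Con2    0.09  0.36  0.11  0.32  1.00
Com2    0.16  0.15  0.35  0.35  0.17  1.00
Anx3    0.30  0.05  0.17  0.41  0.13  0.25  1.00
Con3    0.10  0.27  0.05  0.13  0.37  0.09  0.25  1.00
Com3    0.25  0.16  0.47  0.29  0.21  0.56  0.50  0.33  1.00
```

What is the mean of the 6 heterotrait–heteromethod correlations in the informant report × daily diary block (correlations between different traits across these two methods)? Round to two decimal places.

0.18

HTHM values (method 3 × method 2): 0.13, 0.25, 0.13, 0.09, 0.29, 0.21; mean = 1.10/6 = 0.18.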